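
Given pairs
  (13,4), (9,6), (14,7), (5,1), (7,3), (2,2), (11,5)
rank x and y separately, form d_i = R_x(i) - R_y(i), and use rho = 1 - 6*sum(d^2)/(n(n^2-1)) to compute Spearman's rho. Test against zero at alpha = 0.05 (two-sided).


Step 1: Rank x and y separately (midranks; no ties here).
rank(x): 13->6, 9->4, 14->7, 5->2, 7->3, 2->1, 11->5
rank(y): 4->4, 6->6, 7->7, 1->1, 3->3, 2->2, 5->5
Step 2: d_i = R_x(i) - R_y(i); compute d_i^2.
  (6-4)^2=4, (4-6)^2=4, (7-7)^2=0, (2-1)^2=1, (3-3)^2=0, (1-2)^2=1, (5-5)^2=0
sum(d^2) = 10.
Step 3: rho = 1 - 6*10 / (7*(7^2 - 1)) = 1 - 60/336 = 0.821429.
Step 4: Under H0, t = rho * sqrt((n-2)/(1-rho^2)) = 3.2206 ~ t(5).
Step 5: Two-sided p-value from the t-distribution with 5 df = 0.023449.
Step 6: alpha = 0.05. reject H0.

rho = 0.8214, p = 0.023449, reject H0 at alpha = 0.05.


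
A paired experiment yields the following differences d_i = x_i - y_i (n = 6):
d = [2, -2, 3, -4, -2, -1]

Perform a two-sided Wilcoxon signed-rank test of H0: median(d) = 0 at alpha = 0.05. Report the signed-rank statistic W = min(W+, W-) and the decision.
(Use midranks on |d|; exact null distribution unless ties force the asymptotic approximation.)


Step 1: Drop any zero differences (none here) and take |d_i|.
|d| = [2, 2, 3, 4, 2, 1]
Step 2: Midrank |d_i| (ties get averaged ranks).
ranks: |2|->3, |2|->3, |3|->5, |4|->6, |2|->3, |1|->1
Step 3: Attach original signs; sum ranks with positive sign and with negative sign.
W+ = 3 + 5 = 8
W- = 3 + 6 + 3 + 1 = 13
(Check: W+ + W- = 21 should equal n(n+1)/2 = 21.)
Step 4: Test statistic W = min(W+, W-) = 8.
Step 5: Ties in |d|, so use the tie-corrected normal approximation.
        E[W] = n(n+1)/4 = 6*7/4 = 10.5.
        Tie groups: |d|=2 (t=3); sum(t^3 - t) = 24.
        Var[W] = n(n+1)(2n+1)/24 - sum(t^3-t)/48 = 546/24 - 24/48 = 22.25.
        z = (W - E[W]) / sqrt(Var[W]) = (8 - 10.5) / 4.7170 = -0.5300.
        Two-sided p = 2*Phi(z) = 0.596113.
Step 6: alpha = 0.05. fail to reject H0.

W+ = 8, W- = 13, W = min = 8, p = 0.596113, fail to reject H0.


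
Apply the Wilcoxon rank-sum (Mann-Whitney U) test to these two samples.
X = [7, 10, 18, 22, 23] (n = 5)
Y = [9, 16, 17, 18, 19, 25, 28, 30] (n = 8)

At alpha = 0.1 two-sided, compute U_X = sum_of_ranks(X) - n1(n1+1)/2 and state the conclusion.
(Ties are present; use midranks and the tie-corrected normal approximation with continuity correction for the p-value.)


Step 1: Combine and sort all 13 observations; assign midranks.
sorted (value, group): (7,X), (9,Y), (10,X), (16,Y), (17,Y), (18,X), (18,Y), (19,Y), (22,X), (23,X), (25,Y), (28,Y), (30,Y)
ranks: 7->1, 9->2, 10->3, 16->4, 17->5, 18->6.5, 18->6.5, 19->8, 22->9, 23->10, 25->11, 28->12, 30->13
Step 2: Rank sum for X: R1 = 1 + 3 + 6.5 + 9 + 10 = 29.5.
Step 3: U_X = R1 - n1(n1+1)/2 = 29.5 - 5*6/2 = 29.5 - 15 = 14.5.
       U_Y = n1*n2 - U_X = 40 - 14.5 = 25.5.
Step 4: Ties are present, so use the tie-corrected normal approximation (with continuity correction) for the p-value.
Step 5: p-value = 0.463600; compare to alpha = 0.1. fail to reject H0.

U_X = 14.5, p = 0.463600, fail to reject H0 at alpha = 0.1.


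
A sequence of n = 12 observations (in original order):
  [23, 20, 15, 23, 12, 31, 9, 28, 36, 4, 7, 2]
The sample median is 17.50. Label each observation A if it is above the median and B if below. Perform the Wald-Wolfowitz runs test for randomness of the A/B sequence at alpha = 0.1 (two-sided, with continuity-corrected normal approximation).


Step 1: Compute median = 17.50; label A = above, B = below.
Labels in order: AABABABAABBB  (n_A = 6, n_B = 6)
Step 2: Count runs R = 8.
Step 3: Under H0 (random ordering), E[R] = 2*n_A*n_B/(n_A+n_B) + 1 = 2*6*6/12 + 1 = 7.0000.
        Var[R] = 2*n_A*n_B*(2*n_A*n_B - n_A - n_B) / ((n_A+n_B)^2 * (n_A+n_B-1)) = 4320/1584 = 2.7273.
        SD[R] = 1.6514.
Step 4: Continuity-corrected z = (R - 0.5 - E[R]) / SD[R] = (8 - 0.5 - 7.0000) / 1.6514 = 0.3028.
Step 5: Two-sided p-value via normal approximation = 2*(1 - Phi(|z|)) = 0.762069.
Step 6: alpha = 0.1. fail to reject H0.

R = 8, z = 0.3028, p = 0.762069, fail to reject H0.


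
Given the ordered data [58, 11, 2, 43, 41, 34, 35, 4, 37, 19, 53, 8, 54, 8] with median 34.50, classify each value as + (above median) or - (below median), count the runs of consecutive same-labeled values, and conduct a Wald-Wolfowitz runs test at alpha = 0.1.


Step 1: Compute median = 34.50; label A = above, B = below.
Labels in order: ABBAABABABABAB  (n_A = 7, n_B = 7)
Step 2: Count runs R = 12.
Step 3: Under H0 (random ordering), E[R] = 2*n_A*n_B/(n_A+n_B) + 1 = 2*7*7/14 + 1 = 8.0000.
        Var[R] = 2*n_A*n_B*(2*n_A*n_B - n_A - n_B) / ((n_A+n_B)^2 * (n_A+n_B-1)) = 8232/2548 = 3.2308.
        SD[R] = 1.7974.
Step 4: Continuity-corrected z = (R - 0.5 - E[R]) / SD[R] = (12 - 0.5 - 8.0000) / 1.7974 = 1.9472.
Step 5: Two-sided p-value via normal approximation = 2*(1 - Phi(|z|)) = 0.051508.
Step 6: alpha = 0.1. reject H0.

R = 12, z = 1.9472, p = 0.051508, reject H0.


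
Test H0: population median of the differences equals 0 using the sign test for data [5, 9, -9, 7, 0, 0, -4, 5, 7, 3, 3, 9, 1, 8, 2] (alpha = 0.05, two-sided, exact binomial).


Step 1: Discard zero differences. Original n = 15; n_eff = number of nonzero differences = 13.
Nonzero differences (with sign): +5, +9, -9, +7, -4, +5, +7, +3, +3, +9, +1, +8, +2
Step 2: Count signs: positive = 11, negative = 2.
Step 3: Under H0: P(positive) = 0.5, so the number of positives S ~ Bin(13, 0.5).
Step 4: Two-sided exact p-value = sum of Bin(13,0.5) probabilities at or below the observed probability = 0.022461.
Step 5: alpha = 0.05. reject H0.

n_eff = 13, pos = 11, neg = 2, p = 0.022461, reject H0.


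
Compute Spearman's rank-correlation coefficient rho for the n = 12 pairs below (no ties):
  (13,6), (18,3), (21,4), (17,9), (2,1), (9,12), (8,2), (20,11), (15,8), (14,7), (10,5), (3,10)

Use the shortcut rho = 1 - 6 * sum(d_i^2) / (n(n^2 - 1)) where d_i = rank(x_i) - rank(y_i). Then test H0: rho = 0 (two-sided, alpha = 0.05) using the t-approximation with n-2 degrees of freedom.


Step 1: Rank x and y separately (midranks; no ties here).
rank(x): 13->6, 18->10, 21->12, 17->9, 2->1, 9->4, 8->3, 20->11, 15->8, 14->7, 10->5, 3->2
rank(y): 6->6, 3->3, 4->4, 9->9, 1->1, 12->12, 2->2, 11->11, 8->8, 7->7, 5->5, 10->10
Step 2: d_i = R_x(i) - R_y(i); compute d_i^2.
  (6-6)^2=0, (10-3)^2=49, (12-4)^2=64, (9-9)^2=0, (1-1)^2=0, (4-12)^2=64, (3-2)^2=1, (11-11)^2=0, (8-8)^2=0, (7-7)^2=0, (5-5)^2=0, (2-10)^2=64
sum(d^2) = 242.
Step 3: rho = 1 - 6*242 / (12*(12^2 - 1)) = 1 - 1452/1716 = 0.153846.
Step 4: Under H0, t = rho * sqrt((n-2)/(1-rho^2)) = 0.4924 ~ t(10).
Step 5: Two-sided p-value from the t-distribution with 10 df = 0.633091.
Step 6: alpha = 0.05. fail to reject H0.

rho = 0.1538, p = 0.633091, fail to reject H0 at alpha = 0.05.


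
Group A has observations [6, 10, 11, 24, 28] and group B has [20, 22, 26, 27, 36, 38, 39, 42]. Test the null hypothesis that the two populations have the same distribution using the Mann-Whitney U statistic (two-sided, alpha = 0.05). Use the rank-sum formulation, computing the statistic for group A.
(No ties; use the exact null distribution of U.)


Step 1: Combine and sort all 13 observations; assign midranks.
sorted (value, group): (6,X), (10,X), (11,X), (20,Y), (22,Y), (24,X), (26,Y), (27,Y), (28,X), (36,Y), (38,Y), (39,Y), (42,Y)
ranks: 6->1, 10->2, 11->3, 20->4, 22->5, 24->6, 26->7, 27->8, 28->9, 36->10, 38->11, 39->12, 42->13
Step 2: Rank sum for X: R1 = 1 + 2 + 3 + 6 + 9 = 21.
Step 3: U_X = R1 - n1(n1+1)/2 = 21 - 5*6/2 = 21 - 15 = 6.
       U_Y = n1*n2 - U_X = 40 - 6 = 34.
Step 4: No ties, so the exact null distribution of U (based on enumerating the C(13,5) = 1287 equally likely rank assignments) gives the two-sided p-value.
Step 5: p-value = 0.045066; compare to alpha = 0.05. reject H0.

U_X = 6, p = 0.045066, reject H0 at alpha = 0.05.


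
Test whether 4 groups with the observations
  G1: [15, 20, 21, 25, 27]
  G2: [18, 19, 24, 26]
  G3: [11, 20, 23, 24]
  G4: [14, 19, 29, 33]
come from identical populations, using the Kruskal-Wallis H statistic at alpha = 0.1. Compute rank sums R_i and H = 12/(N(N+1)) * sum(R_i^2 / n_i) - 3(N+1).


Step 1: Combine all N = 17 observations and assign midranks.
sorted (value, group, rank): (11,G3,1), (14,G4,2), (15,G1,3), (18,G2,4), (19,G2,5.5), (19,G4,5.5), (20,G1,7.5), (20,G3,7.5), (21,G1,9), (23,G3,10), (24,G2,11.5), (24,G3,11.5), (25,G1,13), (26,G2,14), (27,G1,15), (29,G4,16), (33,G4,17)
Step 2: Sum ranks within each group.
R_1 = 47.5 (n_1 = 5)
R_2 = 35 (n_2 = 4)
R_3 = 30 (n_3 = 4)
R_4 = 40.5 (n_4 = 4)
Step 3: H = 12/(N(N+1)) * sum(R_i^2/n_i) - 3(N+1)
     = 12/(17*18) * (47.5^2/5 + 35^2/4 + 30^2/4 + 40.5^2/4) - 3*18
     = 0.039216 * 1392.56 - 54
     = 0.610294.
Step 4: Ties present; correction factor C = 1 - 18/(17^3 - 17) = 0.996324. Corrected H = 0.610294 / 0.996324 = 0.612546.
Step 5: Under H0, H ~ chi^2(3); p-value = 0.893554.
Step 6: alpha = 0.1. fail to reject H0.

H = 0.6125, df = 3, p = 0.893554, fail to reject H0.


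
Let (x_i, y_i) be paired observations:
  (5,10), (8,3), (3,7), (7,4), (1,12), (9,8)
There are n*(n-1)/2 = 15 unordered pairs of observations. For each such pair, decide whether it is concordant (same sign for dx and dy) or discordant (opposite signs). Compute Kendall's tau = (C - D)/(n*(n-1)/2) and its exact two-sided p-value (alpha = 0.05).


Step 1: Enumerate the 15 unordered pairs (i,j) with i<j and classify each by sign(x_j-x_i) * sign(y_j-y_i).
  (1,2):dx=+3,dy=-7->D; (1,3):dx=-2,dy=-3->C; (1,4):dx=+2,dy=-6->D; (1,5):dx=-4,dy=+2->D
  (1,6):dx=+4,dy=-2->D; (2,3):dx=-5,dy=+4->D; (2,4):dx=-1,dy=+1->D; (2,5):dx=-7,dy=+9->D
  (2,6):dx=+1,dy=+5->C; (3,4):dx=+4,dy=-3->D; (3,5):dx=-2,dy=+5->D; (3,6):dx=+6,dy=+1->C
  (4,5):dx=-6,dy=+8->D; (4,6):dx=+2,dy=+4->C; (5,6):dx=+8,dy=-4->D
Step 2: C = 4, D = 11, total pairs = 15.
Step 3: tau = (C - D)/(n(n-1)/2) = (4 - 11)/15 = -0.466667.
Step 4: Exact two-sided p-value (enumerate n! = 720 permutations of y under H0): p = 0.272222.
Step 5: alpha = 0.05. fail to reject H0.

tau_b = -0.4667 (C=4, D=11), p = 0.272222, fail to reject H0.


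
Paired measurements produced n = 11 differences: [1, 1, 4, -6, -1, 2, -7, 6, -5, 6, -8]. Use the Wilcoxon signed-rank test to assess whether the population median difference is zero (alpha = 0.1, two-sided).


Step 1: Drop any zero differences (none here) and take |d_i|.
|d| = [1, 1, 4, 6, 1, 2, 7, 6, 5, 6, 8]
Step 2: Midrank |d_i| (ties get averaged ranks).
ranks: |1|->2, |1|->2, |4|->5, |6|->8, |1|->2, |2|->4, |7|->10, |6|->8, |5|->6, |6|->8, |8|->11
Step 3: Attach original signs; sum ranks with positive sign and with negative sign.
W+ = 2 + 2 + 5 + 4 + 8 + 8 = 29
W- = 8 + 2 + 10 + 6 + 11 = 37
(Check: W+ + W- = 66 should equal n(n+1)/2 = 66.)
Step 4: Test statistic W = min(W+, W-) = 29.
Step 5: Ties in |d|, so use the tie-corrected normal approximation.
        E[W] = n(n+1)/4 = 11*12/4 = 33.
        Tie groups: |d|=1 (t=3), |d|=6 (t=3); sum(t^3 - t) = 48.
        Var[W] = n(n+1)(2n+1)/24 - sum(t^3-t)/48 = 3036/24 - 48/48 = 125.5.
        z = (W - E[W]) / sqrt(Var[W]) = (29 - 33) / 11.2027 = -0.3571.
        Two-sided p = 2*Phi(z) = 0.721049.
Step 6: alpha = 0.1. fail to reject H0.

W+ = 29, W- = 37, W = min = 29, p = 0.721049, fail to reject H0.


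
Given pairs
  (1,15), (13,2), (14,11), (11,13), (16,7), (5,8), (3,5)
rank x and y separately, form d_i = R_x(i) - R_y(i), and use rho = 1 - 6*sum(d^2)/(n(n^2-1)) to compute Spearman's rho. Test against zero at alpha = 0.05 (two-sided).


Step 1: Rank x and y separately (midranks; no ties here).
rank(x): 1->1, 13->5, 14->6, 11->4, 16->7, 5->3, 3->2
rank(y): 15->7, 2->1, 11->5, 13->6, 7->3, 8->4, 5->2
Step 2: d_i = R_x(i) - R_y(i); compute d_i^2.
  (1-7)^2=36, (5-1)^2=16, (6-5)^2=1, (4-6)^2=4, (7-3)^2=16, (3-4)^2=1, (2-2)^2=0
sum(d^2) = 74.
Step 3: rho = 1 - 6*74 / (7*(7^2 - 1)) = 1 - 444/336 = -0.321429.
Step 4: Under H0, t = rho * sqrt((n-2)/(1-rho^2)) = -0.7590 ~ t(5).
Step 5: Two-sided p-value from the t-distribution with 5 df = 0.482072.
Step 6: alpha = 0.05. fail to reject H0.

rho = -0.3214, p = 0.482072, fail to reject H0 at alpha = 0.05.


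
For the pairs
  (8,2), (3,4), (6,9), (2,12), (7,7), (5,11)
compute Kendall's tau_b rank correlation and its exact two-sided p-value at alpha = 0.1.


Step 1: Enumerate the 15 unordered pairs (i,j) with i<j and classify each by sign(x_j-x_i) * sign(y_j-y_i).
  (1,2):dx=-5,dy=+2->D; (1,3):dx=-2,dy=+7->D; (1,4):dx=-6,dy=+10->D; (1,5):dx=-1,dy=+5->D
  (1,6):dx=-3,dy=+9->D; (2,3):dx=+3,dy=+5->C; (2,4):dx=-1,dy=+8->D; (2,5):dx=+4,dy=+3->C
  (2,6):dx=+2,dy=+7->C; (3,4):dx=-4,dy=+3->D; (3,5):dx=+1,dy=-2->D; (3,6):dx=-1,dy=+2->D
  (4,5):dx=+5,dy=-5->D; (4,6):dx=+3,dy=-1->D; (5,6):dx=-2,dy=+4->D
Step 2: C = 3, D = 12, total pairs = 15.
Step 3: tau = (C - D)/(n(n-1)/2) = (3 - 12)/15 = -0.600000.
Step 4: Exact two-sided p-value (enumerate n! = 720 permutations of y under H0): p = 0.136111.
Step 5: alpha = 0.1. fail to reject H0.

tau_b = -0.6000 (C=3, D=12), p = 0.136111, fail to reject H0.


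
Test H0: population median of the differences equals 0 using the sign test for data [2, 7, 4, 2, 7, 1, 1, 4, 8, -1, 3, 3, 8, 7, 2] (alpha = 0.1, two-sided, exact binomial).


Step 1: Discard zero differences. Original n = 15; n_eff = number of nonzero differences = 15.
Nonzero differences (with sign): +2, +7, +4, +2, +7, +1, +1, +4, +8, -1, +3, +3, +8, +7, +2
Step 2: Count signs: positive = 14, negative = 1.
Step 3: Under H0: P(positive) = 0.5, so the number of positives S ~ Bin(15, 0.5).
Step 4: Two-sided exact p-value = sum of Bin(15,0.5) probabilities at or below the observed probability = 0.000977.
Step 5: alpha = 0.1. reject H0.

n_eff = 15, pos = 14, neg = 1, p = 0.000977, reject H0.


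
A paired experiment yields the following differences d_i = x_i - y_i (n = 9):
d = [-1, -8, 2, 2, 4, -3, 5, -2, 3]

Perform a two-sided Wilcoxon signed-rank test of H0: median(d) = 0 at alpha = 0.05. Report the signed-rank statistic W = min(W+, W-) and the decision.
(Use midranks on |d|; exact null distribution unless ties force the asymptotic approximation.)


Step 1: Drop any zero differences (none here) and take |d_i|.
|d| = [1, 8, 2, 2, 4, 3, 5, 2, 3]
Step 2: Midrank |d_i| (ties get averaged ranks).
ranks: |1|->1, |8|->9, |2|->3, |2|->3, |4|->7, |3|->5.5, |5|->8, |2|->3, |3|->5.5
Step 3: Attach original signs; sum ranks with positive sign and with negative sign.
W+ = 3 + 3 + 7 + 8 + 5.5 = 26.5
W- = 1 + 9 + 5.5 + 3 = 18.5
(Check: W+ + W- = 45 should equal n(n+1)/2 = 45.)
Step 4: Test statistic W = min(W+, W-) = 18.5.
Step 5: Ties in |d|, so use the tie-corrected normal approximation.
        E[W] = n(n+1)/4 = 9*10/4 = 22.5.
        Tie groups: |d|=2 (t=3), |d|=3 (t=2); sum(t^3 - t) = 30.
        Var[W] = n(n+1)(2n+1)/24 - sum(t^3-t)/48 = 1710/24 - 30/48 = 70.625.
        z = (W - E[W]) / sqrt(Var[W]) = (18.5 - 22.5) / 8.4039 = -0.4760.
        Two-sided p = 2*Phi(z) = 0.634095.
Step 6: alpha = 0.05. fail to reject H0.

W+ = 26.5, W- = 18.5, W = min = 18.5, p = 0.634095, fail to reject H0.


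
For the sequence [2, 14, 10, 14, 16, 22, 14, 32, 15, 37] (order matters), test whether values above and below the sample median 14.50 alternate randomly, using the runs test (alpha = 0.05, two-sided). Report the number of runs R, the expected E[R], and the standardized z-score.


Step 1: Compute median = 14.50; label A = above, B = below.
Labels in order: BBBBAABAAA  (n_A = 5, n_B = 5)
Step 2: Count runs R = 4.
Step 3: Under H0 (random ordering), E[R] = 2*n_A*n_B/(n_A+n_B) + 1 = 2*5*5/10 + 1 = 6.0000.
        Var[R] = 2*n_A*n_B*(2*n_A*n_B - n_A - n_B) / ((n_A+n_B)^2 * (n_A+n_B-1)) = 2000/900 = 2.2222.
        SD[R] = 1.4907.
Step 4: Continuity-corrected z = (R + 0.5 - E[R]) / SD[R] = (4 + 0.5 - 6.0000) / 1.4907 = -1.0062.
Step 5: Two-sided p-value via normal approximation = 2*(1 - Phi(|z|)) = 0.314305.
Step 6: alpha = 0.05. fail to reject H0.

R = 4, z = -1.0062, p = 0.314305, fail to reject H0.


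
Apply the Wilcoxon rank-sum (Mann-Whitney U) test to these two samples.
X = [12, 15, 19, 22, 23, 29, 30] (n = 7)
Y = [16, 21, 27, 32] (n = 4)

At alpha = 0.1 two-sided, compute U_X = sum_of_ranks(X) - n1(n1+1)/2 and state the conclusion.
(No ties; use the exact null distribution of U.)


Step 1: Combine and sort all 11 observations; assign midranks.
sorted (value, group): (12,X), (15,X), (16,Y), (19,X), (21,Y), (22,X), (23,X), (27,Y), (29,X), (30,X), (32,Y)
ranks: 12->1, 15->2, 16->3, 19->4, 21->5, 22->6, 23->7, 27->8, 29->9, 30->10, 32->11
Step 2: Rank sum for X: R1 = 1 + 2 + 4 + 6 + 7 + 9 + 10 = 39.
Step 3: U_X = R1 - n1(n1+1)/2 = 39 - 7*8/2 = 39 - 28 = 11.
       U_Y = n1*n2 - U_X = 28 - 11 = 17.
Step 4: No ties, so the exact null distribution of U (based on enumerating the C(11,7) = 330 equally likely rank assignments) gives the two-sided p-value.
Step 5: p-value = 0.648485; compare to alpha = 0.1. fail to reject H0.

U_X = 11, p = 0.648485, fail to reject H0 at alpha = 0.1.


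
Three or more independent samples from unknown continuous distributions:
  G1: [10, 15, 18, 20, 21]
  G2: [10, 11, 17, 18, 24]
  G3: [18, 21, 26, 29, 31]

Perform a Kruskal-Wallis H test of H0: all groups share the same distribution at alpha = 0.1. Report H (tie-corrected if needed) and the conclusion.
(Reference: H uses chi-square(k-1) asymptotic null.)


Step 1: Combine all N = 15 observations and assign midranks.
sorted (value, group, rank): (10,G1,1.5), (10,G2,1.5), (11,G2,3), (15,G1,4), (17,G2,5), (18,G1,7), (18,G2,7), (18,G3,7), (20,G1,9), (21,G1,10.5), (21,G3,10.5), (24,G2,12), (26,G3,13), (29,G3,14), (31,G3,15)
Step 2: Sum ranks within each group.
R_1 = 32 (n_1 = 5)
R_2 = 28.5 (n_2 = 5)
R_3 = 59.5 (n_3 = 5)
Step 3: H = 12/(N(N+1)) * sum(R_i^2/n_i) - 3(N+1)
     = 12/(15*16) * (32^2/5 + 28.5^2/5 + 59.5^2/5) - 3*16
     = 0.050000 * 1075.3 - 48
     = 5.765000.
Step 4: Ties present; correction factor C = 1 - 36/(15^3 - 15) = 0.989286. Corrected H = 5.765000 / 0.989286 = 5.827437.
Step 5: Under H0, H ~ chi^2(2); p-value = 0.054274.
Step 6: alpha = 0.1. reject H0.

H = 5.8274, df = 2, p = 0.054274, reject H0.


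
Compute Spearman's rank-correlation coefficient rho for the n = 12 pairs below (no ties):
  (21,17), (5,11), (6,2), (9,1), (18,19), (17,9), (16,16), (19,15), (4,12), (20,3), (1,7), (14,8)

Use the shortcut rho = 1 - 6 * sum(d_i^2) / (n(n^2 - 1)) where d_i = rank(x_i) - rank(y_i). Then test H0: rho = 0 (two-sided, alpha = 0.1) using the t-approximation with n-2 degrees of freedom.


Step 1: Rank x and y separately (midranks; no ties here).
rank(x): 21->12, 5->3, 6->4, 9->5, 18->9, 17->8, 16->7, 19->10, 4->2, 20->11, 1->1, 14->6
rank(y): 17->11, 11->7, 2->2, 1->1, 19->12, 9->6, 16->10, 15->9, 12->8, 3->3, 7->4, 8->5
Step 2: d_i = R_x(i) - R_y(i); compute d_i^2.
  (12-11)^2=1, (3-7)^2=16, (4-2)^2=4, (5-1)^2=16, (9-12)^2=9, (8-6)^2=4, (7-10)^2=9, (10-9)^2=1, (2-8)^2=36, (11-3)^2=64, (1-4)^2=9, (6-5)^2=1
sum(d^2) = 170.
Step 3: rho = 1 - 6*170 / (12*(12^2 - 1)) = 1 - 1020/1716 = 0.405594.
Step 4: Under H0, t = rho * sqrt((n-2)/(1-rho^2)) = 1.4032 ~ t(10).
Step 5: Two-sided p-value from the t-distribution with 10 df = 0.190836.
Step 6: alpha = 0.1. fail to reject H0.

rho = 0.4056, p = 0.190836, fail to reject H0 at alpha = 0.1.


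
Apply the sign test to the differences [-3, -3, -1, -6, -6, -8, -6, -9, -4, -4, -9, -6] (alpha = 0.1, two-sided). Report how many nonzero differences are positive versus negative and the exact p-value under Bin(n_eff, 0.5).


Step 1: Discard zero differences. Original n = 12; n_eff = number of nonzero differences = 12.
Nonzero differences (with sign): -3, -3, -1, -6, -6, -8, -6, -9, -4, -4, -9, -6
Step 2: Count signs: positive = 0, negative = 12.
Step 3: Under H0: P(positive) = 0.5, so the number of positives S ~ Bin(12, 0.5).
Step 4: Two-sided exact p-value = sum of Bin(12,0.5) probabilities at or below the observed probability = 0.000488.
Step 5: alpha = 0.1. reject H0.

n_eff = 12, pos = 0, neg = 12, p = 0.000488, reject H0.


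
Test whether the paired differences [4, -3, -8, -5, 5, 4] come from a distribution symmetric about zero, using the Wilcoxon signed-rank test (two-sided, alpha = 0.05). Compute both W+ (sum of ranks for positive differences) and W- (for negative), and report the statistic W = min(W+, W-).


Step 1: Drop any zero differences (none here) and take |d_i|.
|d| = [4, 3, 8, 5, 5, 4]
Step 2: Midrank |d_i| (ties get averaged ranks).
ranks: |4|->2.5, |3|->1, |8|->6, |5|->4.5, |5|->4.5, |4|->2.5
Step 3: Attach original signs; sum ranks with positive sign and with negative sign.
W+ = 2.5 + 4.5 + 2.5 = 9.5
W- = 1 + 6 + 4.5 = 11.5
(Check: W+ + W- = 21 should equal n(n+1)/2 = 21.)
Step 4: Test statistic W = min(W+, W-) = 9.5.
Step 5: Ties in |d|, so use the tie-corrected normal approximation.
        E[W] = n(n+1)/4 = 6*7/4 = 10.5.
        Tie groups: |d|=4 (t=2), |d|=5 (t=2); sum(t^3 - t) = 12.
        Var[W] = n(n+1)(2n+1)/24 - sum(t^3-t)/48 = 546/24 - 12/48 = 22.5.
        z = (W - E[W]) / sqrt(Var[W]) = (9.5 - 10.5) / 4.7434 = -0.2108.
        Two-sided p = 2*Phi(z) = 0.833029.
Step 6: alpha = 0.05. fail to reject H0.

W+ = 9.5, W- = 11.5, W = min = 9.5, p = 0.833029, fail to reject H0.


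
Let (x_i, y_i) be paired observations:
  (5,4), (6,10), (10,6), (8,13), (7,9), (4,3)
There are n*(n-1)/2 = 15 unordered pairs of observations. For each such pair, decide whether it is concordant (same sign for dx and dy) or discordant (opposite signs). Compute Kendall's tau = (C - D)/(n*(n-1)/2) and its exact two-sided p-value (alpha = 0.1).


Step 1: Enumerate the 15 unordered pairs (i,j) with i<j and classify each by sign(x_j-x_i) * sign(y_j-y_i).
  (1,2):dx=+1,dy=+6->C; (1,3):dx=+5,dy=+2->C; (1,4):dx=+3,dy=+9->C; (1,5):dx=+2,dy=+5->C
  (1,6):dx=-1,dy=-1->C; (2,3):dx=+4,dy=-4->D; (2,4):dx=+2,dy=+3->C; (2,5):dx=+1,dy=-1->D
  (2,6):dx=-2,dy=-7->C; (3,4):dx=-2,dy=+7->D; (3,5):dx=-3,dy=+3->D; (3,6):dx=-6,dy=-3->C
  (4,5):dx=-1,dy=-4->C; (4,6):dx=-4,dy=-10->C; (5,6):dx=-3,dy=-6->C
Step 2: C = 11, D = 4, total pairs = 15.
Step 3: tau = (C - D)/(n(n-1)/2) = (11 - 4)/15 = 0.466667.
Step 4: Exact two-sided p-value (enumerate n! = 720 permutations of y under H0): p = 0.272222.
Step 5: alpha = 0.1. fail to reject H0.

tau_b = 0.4667 (C=11, D=4), p = 0.272222, fail to reject H0.


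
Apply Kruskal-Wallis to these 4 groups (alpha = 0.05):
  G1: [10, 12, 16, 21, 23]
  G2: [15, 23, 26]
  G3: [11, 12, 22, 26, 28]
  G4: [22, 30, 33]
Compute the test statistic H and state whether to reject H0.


Step 1: Combine all N = 16 observations and assign midranks.
sorted (value, group, rank): (10,G1,1), (11,G3,2), (12,G1,3.5), (12,G3,3.5), (15,G2,5), (16,G1,6), (21,G1,7), (22,G3,8.5), (22,G4,8.5), (23,G1,10.5), (23,G2,10.5), (26,G2,12.5), (26,G3,12.5), (28,G3,14), (30,G4,15), (33,G4,16)
Step 2: Sum ranks within each group.
R_1 = 28 (n_1 = 5)
R_2 = 28 (n_2 = 3)
R_3 = 40.5 (n_3 = 5)
R_4 = 39.5 (n_4 = 3)
Step 3: H = 12/(N(N+1)) * sum(R_i^2/n_i) - 3(N+1)
     = 12/(16*17) * (28^2/5 + 28^2/3 + 40.5^2/5 + 39.5^2/3) - 3*17
     = 0.044118 * 1266.27 - 51
     = 4.864706.
Step 4: Ties present; correction factor C = 1 - 24/(16^3 - 16) = 0.994118. Corrected H = 4.864706 / 0.994118 = 4.893491.
Step 5: Under H0, H ~ chi^2(3); p-value = 0.179764.
Step 6: alpha = 0.05. fail to reject H0.

H = 4.8935, df = 3, p = 0.179764, fail to reject H0.


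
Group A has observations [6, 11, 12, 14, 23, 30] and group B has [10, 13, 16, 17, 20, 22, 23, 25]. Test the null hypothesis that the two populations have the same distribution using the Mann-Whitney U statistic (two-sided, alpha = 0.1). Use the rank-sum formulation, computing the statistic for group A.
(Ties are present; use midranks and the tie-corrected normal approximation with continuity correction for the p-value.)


Step 1: Combine and sort all 14 observations; assign midranks.
sorted (value, group): (6,X), (10,Y), (11,X), (12,X), (13,Y), (14,X), (16,Y), (17,Y), (20,Y), (22,Y), (23,X), (23,Y), (25,Y), (30,X)
ranks: 6->1, 10->2, 11->3, 12->4, 13->5, 14->6, 16->7, 17->8, 20->9, 22->10, 23->11.5, 23->11.5, 25->13, 30->14
Step 2: Rank sum for X: R1 = 1 + 3 + 4 + 6 + 11.5 + 14 = 39.5.
Step 3: U_X = R1 - n1(n1+1)/2 = 39.5 - 6*7/2 = 39.5 - 21 = 18.5.
       U_Y = n1*n2 - U_X = 48 - 18.5 = 29.5.
Step 4: Ties are present, so use the tie-corrected normal approximation (with continuity correction) for the p-value.
Step 5: p-value = 0.518145; compare to alpha = 0.1. fail to reject H0.

U_X = 18.5, p = 0.518145, fail to reject H0 at alpha = 0.1.


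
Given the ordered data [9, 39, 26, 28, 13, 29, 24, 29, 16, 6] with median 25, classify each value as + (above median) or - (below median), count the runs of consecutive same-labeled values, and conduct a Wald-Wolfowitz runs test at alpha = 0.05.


Step 1: Compute median = 25; label A = above, B = below.
Labels in order: BAAABABABB  (n_A = 5, n_B = 5)
Step 2: Count runs R = 7.
Step 3: Under H0 (random ordering), E[R] = 2*n_A*n_B/(n_A+n_B) + 1 = 2*5*5/10 + 1 = 6.0000.
        Var[R] = 2*n_A*n_B*(2*n_A*n_B - n_A - n_B) / ((n_A+n_B)^2 * (n_A+n_B-1)) = 2000/900 = 2.2222.
        SD[R] = 1.4907.
Step 4: Continuity-corrected z = (R - 0.5 - E[R]) / SD[R] = (7 - 0.5 - 6.0000) / 1.4907 = 0.3354.
Step 5: Two-sided p-value via normal approximation = 2*(1 - Phi(|z|)) = 0.737316.
Step 6: alpha = 0.05. fail to reject H0.

R = 7, z = 0.3354, p = 0.737316, fail to reject H0.


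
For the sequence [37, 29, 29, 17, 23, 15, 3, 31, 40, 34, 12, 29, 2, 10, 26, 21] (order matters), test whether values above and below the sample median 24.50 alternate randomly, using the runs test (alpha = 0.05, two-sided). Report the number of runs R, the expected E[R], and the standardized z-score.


Step 1: Compute median = 24.50; label A = above, B = below.
Labels in order: AAABBBBAAABABBAB  (n_A = 8, n_B = 8)
Step 2: Count runs R = 8.
Step 3: Under H0 (random ordering), E[R] = 2*n_A*n_B/(n_A+n_B) + 1 = 2*8*8/16 + 1 = 9.0000.
        Var[R] = 2*n_A*n_B*(2*n_A*n_B - n_A - n_B) / ((n_A+n_B)^2 * (n_A+n_B-1)) = 14336/3840 = 3.7333.
        SD[R] = 1.9322.
Step 4: Continuity-corrected z = (R + 0.5 - E[R]) / SD[R] = (8 + 0.5 - 9.0000) / 1.9322 = -0.2588.
Step 5: Two-sided p-value via normal approximation = 2*(1 - Phi(|z|)) = 0.795809.
Step 6: alpha = 0.05. fail to reject H0.

R = 8, z = -0.2588, p = 0.795809, fail to reject H0.


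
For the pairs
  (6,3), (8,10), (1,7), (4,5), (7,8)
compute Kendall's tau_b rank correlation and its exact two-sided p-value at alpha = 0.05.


Step 1: Enumerate the 10 unordered pairs (i,j) with i<j and classify each by sign(x_j-x_i) * sign(y_j-y_i).
  (1,2):dx=+2,dy=+7->C; (1,3):dx=-5,dy=+4->D; (1,4):dx=-2,dy=+2->D; (1,5):dx=+1,dy=+5->C
  (2,3):dx=-7,dy=-3->C; (2,4):dx=-4,dy=-5->C; (2,5):dx=-1,dy=-2->C; (3,4):dx=+3,dy=-2->D
  (3,5):dx=+6,dy=+1->C; (4,5):dx=+3,dy=+3->C
Step 2: C = 7, D = 3, total pairs = 10.
Step 3: tau = (C - D)/(n(n-1)/2) = (7 - 3)/10 = 0.400000.
Step 4: Exact two-sided p-value (enumerate n! = 120 permutations of y under H0): p = 0.483333.
Step 5: alpha = 0.05. fail to reject H0.

tau_b = 0.4000 (C=7, D=3), p = 0.483333, fail to reject H0.


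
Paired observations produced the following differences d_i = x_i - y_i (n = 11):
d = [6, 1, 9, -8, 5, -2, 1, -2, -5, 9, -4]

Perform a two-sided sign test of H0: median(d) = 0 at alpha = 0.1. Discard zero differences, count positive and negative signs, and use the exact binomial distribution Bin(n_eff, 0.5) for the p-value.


Step 1: Discard zero differences. Original n = 11; n_eff = number of nonzero differences = 11.
Nonzero differences (with sign): +6, +1, +9, -8, +5, -2, +1, -2, -5, +9, -4
Step 2: Count signs: positive = 6, negative = 5.
Step 3: Under H0: P(positive) = 0.5, so the number of positives S ~ Bin(11, 0.5).
Step 4: Two-sided exact p-value = sum of Bin(11,0.5) probabilities at or below the observed probability = 1.000000.
Step 5: alpha = 0.1. fail to reject H0.

n_eff = 11, pos = 6, neg = 5, p = 1.000000, fail to reject H0.


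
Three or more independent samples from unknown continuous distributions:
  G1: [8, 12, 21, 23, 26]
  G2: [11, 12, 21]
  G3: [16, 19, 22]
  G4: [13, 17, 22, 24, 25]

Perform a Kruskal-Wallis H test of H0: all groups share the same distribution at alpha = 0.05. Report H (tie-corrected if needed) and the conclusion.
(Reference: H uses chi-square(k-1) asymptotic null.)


Step 1: Combine all N = 16 observations and assign midranks.
sorted (value, group, rank): (8,G1,1), (11,G2,2), (12,G1,3.5), (12,G2,3.5), (13,G4,5), (16,G3,6), (17,G4,7), (19,G3,8), (21,G1,9.5), (21,G2,9.5), (22,G3,11.5), (22,G4,11.5), (23,G1,13), (24,G4,14), (25,G4,15), (26,G1,16)
Step 2: Sum ranks within each group.
R_1 = 43 (n_1 = 5)
R_2 = 15 (n_2 = 3)
R_3 = 25.5 (n_3 = 3)
R_4 = 52.5 (n_4 = 5)
Step 3: H = 12/(N(N+1)) * sum(R_i^2/n_i) - 3(N+1)
     = 12/(16*17) * (43^2/5 + 15^2/3 + 25.5^2/3 + 52.5^2/5) - 3*17
     = 0.044118 * 1212.8 - 51
     = 2.505882.
Step 4: Ties present; correction factor C = 1 - 18/(16^3 - 16) = 0.995588. Corrected H = 2.505882 / 0.995588 = 2.516987.
Step 5: Under H0, H ~ chi^2(3); p-value = 0.472229.
Step 6: alpha = 0.05. fail to reject H0.

H = 2.5170, df = 3, p = 0.472229, fail to reject H0.


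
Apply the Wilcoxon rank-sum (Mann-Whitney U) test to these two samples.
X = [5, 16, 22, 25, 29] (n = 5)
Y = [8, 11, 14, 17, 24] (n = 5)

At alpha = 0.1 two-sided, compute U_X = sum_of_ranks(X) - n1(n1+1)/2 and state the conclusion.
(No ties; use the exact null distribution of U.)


Step 1: Combine and sort all 10 observations; assign midranks.
sorted (value, group): (5,X), (8,Y), (11,Y), (14,Y), (16,X), (17,Y), (22,X), (24,Y), (25,X), (29,X)
ranks: 5->1, 8->2, 11->3, 14->4, 16->5, 17->6, 22->7, 24->8, 25->9, 29->10
Step 2: Rank sum for X: R1 = 1 + 5 + 7 + 9 + 10 = 32.
Step 3: U_X = R1 - n1(n1+1)/2 = 32 - 5*6/2 = 32 - 15 = 17.
       U_Y = n1*n2 - U_X = 25 - 17 = 8.
Step 4: No ties, so the exact null distribution of U (based on enumerating the C(10,5) = 252 equally likely rank assignments) gives the two-sided p-value.
Step 5: p-value = 0.420635; compare to alpha = 0.1. fail to reject H0.

U_X = 17, p = 0.420635, fail to reject H0 at alpha = 0.1.


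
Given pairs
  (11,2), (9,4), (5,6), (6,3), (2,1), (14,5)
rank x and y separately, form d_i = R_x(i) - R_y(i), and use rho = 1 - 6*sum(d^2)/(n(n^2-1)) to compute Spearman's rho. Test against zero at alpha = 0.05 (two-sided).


Step 1: Rank x and y separately (midranks; no ties here).
rank(x): 11->5, 9->4, 5->2, 6->3, 2->1, 14->6
rank(y): 2->2, 4->4, 6->6, 3->3, 1->1, 5->5
Step 2: d_i = R_x(i) - R_y(i); compute d_i^2.
  (5-2)^2=9, (4-4)^2=0, (2-6)^2=16, (3-3)^2=0, (1-1)^2=0, (6-5)^2=1
sum(d^2) = 26.
Step 3: rho = 1 - 6*26 / (6*(6^2 - 1)) = 1 - 156/210 = 0.257143.
Step 4: Under H0, t = rho * sqrt((n-2)/(1-rho^2)) = 0.5322 ~ t(4).
Step 5: Two-sided p-value from the t-distribution with 4 df = 0.622787.
Step 6: alpha = 0.05. fail to reject H0.

rho = 0.2571, p = 0.622787, fail to reject H0 at alpha = 0.05.


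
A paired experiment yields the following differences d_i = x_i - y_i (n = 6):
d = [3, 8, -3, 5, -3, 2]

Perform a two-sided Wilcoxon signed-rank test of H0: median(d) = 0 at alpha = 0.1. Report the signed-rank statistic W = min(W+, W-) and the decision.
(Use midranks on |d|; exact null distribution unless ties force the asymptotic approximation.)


Step 1: Drop any zero differences (none here) and take |d_i|.
|d| = [3, 8, 3, 5, 3, 2]
Step 2: Midrank |d_i| (ties get averaged ranks).
ranks: |3|->3, |8|->6, |3|->3, |5|->5, |3|->3, |2|->1
Step 3: Attach original signs; sum ranks with positive sign and with negative sign.
W+ = 3 + 6 + 5 + 1 = 15
W- = 3 + 3 = 6
(Check: W+ + W- = 21 should equal n(n+1)/2 = 21.)
Step 4: Test statistic W = min(W+, W-) = 6.
Step 5: Ties in |d|, so use the tie-corrected normal approximation.
        E[W] = n(n+1)/4 = 6*7/4 = 10.5.
        Tie groups: |d|=3 (t=3); sum(t^3 - t) = 24.
        Var[W] = n(n+1)(2n+1)/24 - sum(t^3-t)/48 = 546/24 - 24/48 = 22.25.
        z = (W - E[W]) / sqrt(Var[W]) = (6 - 10.5) / 4.7170 = -0.9540.
        Two-sided p = 2*Phi(z) = 0.340085.
Step 6: alpha = 0.1. fail to reject H0.

W+ = 15, W- = 6, W = min = 6, p = 0.340085, fail to reject H0.


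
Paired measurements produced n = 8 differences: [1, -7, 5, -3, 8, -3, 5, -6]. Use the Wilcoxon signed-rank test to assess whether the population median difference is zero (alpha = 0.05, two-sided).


Step 1: Drop any zero differences (none here) and take |d_i|.
|d| = [1, 7, 5, 3, 8, 3, 5, 6]
Step 2: Midrank |d_i| (ties get averaged ranks).
ranks: |1|->1, |7|->7, |5|->4.5, |3|->2.5, |8|->8, |3|->2.5, |5|->4.5, |6|->6
Step 3: Attach original signs; sum ranks with positive sign and with negative sign.
W+ = 1 + 4.5 + 8 + 4.5 = 18
W- = 7 + 2.5 + 2.5 + 6 = 18
(Check: W+ + W- = 36 should equal n(n+1)/2 = 36.)
Step 4: Test statistic W = min(W+, W-) = 18.
Step 5: Ties in |d|, so use the tie-corrected normal approximation.
        E[W] = n(n+1)/4 = 8*9/4 = 18.
        Tie groups: |d|=3 (t=2), |d|=5 (t=2); sum(t^3 - t) = 12.
        Var[W] = n(n+1)(2n+1)/24 - sum(t^3-t)/48 = 1224/24 - 12/48 = 50.75.
        z = (W - E[W]) / sqrt(Var[W]) = (18 - 18) / 7.1239 = 0.0000.
        Two-sided p = 2*Phi(z) = 1.000000.
Step 6: alpha = 0.05. fail to reject H0.

W+ = 18, W- = 18, W = min = 18, p = 1.000000, fail to reject H0.


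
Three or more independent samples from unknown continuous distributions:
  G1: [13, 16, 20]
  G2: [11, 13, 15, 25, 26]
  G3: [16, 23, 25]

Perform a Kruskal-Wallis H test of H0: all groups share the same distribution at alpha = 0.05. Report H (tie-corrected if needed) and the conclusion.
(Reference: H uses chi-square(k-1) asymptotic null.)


Step 1: Combine all N = 11 observations and assign midranks.
sorted (value, group, rank): (11,G2,1), (13,G1,2.5), (13,G2,2.5), (15,G2,4), (16,G1,5.5), (16,G3,5.5), (20,G1,7), (23,G3,8), (25,G2,9.5), (25,G3,9.5), (26,G2,11)
Step 2: Sum ranks within each group.
R_1 = 15 (n_1 = 3)
R_2 = 28 (n_2 = 5)
R_3 = 23 (n_3 = 3)
Step 3: H = 12/(N(N+1)) * sum(R_i^2/n_i) - 3(N+1)
     = 12/(11*12) * (15^2/3 + 28^2/5 + 23^2/3) - 3*12
     = 0.090909 * 408.133 - 36
     = 1.103030.
Step 4: Ties present; correction factor C = 1 - 18/(11^3 - 11) = 0.986364. Corrected H = 1.103030 / 0.986364 = 1.118280.
Step 5: Under H0, H ~ chi^2(2); p-value = 0.571701.
Step 6: alpha = 0.05. fail to reject H0.

H = 1.1183, df = 2, p = 0.571701, fail to reject H0.


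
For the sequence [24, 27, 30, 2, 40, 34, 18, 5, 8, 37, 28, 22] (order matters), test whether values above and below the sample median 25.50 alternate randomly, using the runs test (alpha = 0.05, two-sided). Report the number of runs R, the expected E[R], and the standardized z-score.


Step 1: Compute median = 25.50; label A = above, B = below.
Labels in order: BAABAABBBAAB  (n_A = 6, n_B = 6)
Step 2: Count runs R = 7.
Step 3: Under H0 (random ordering), E[R] = 2*n_A*n_B/(n_A+n_B) + 1 = 2*6*6/12 + 1 = 7.0000.
        Var[R] = 2*n_A*n_B*(2*n_A*n_B - n_A - n_B) / ((n_A+n_B)^2 * (n_A+n_B-1)) = 4320/1584 = 2.7273.
        SD[R] = 1.6514.
Step 4: R = E[R], so z = 0 with no continuity correction.
Step 5: Two-sided p-value via normal approximation = 2*(1 - Phi(|z|)) = 1.000000.
Step 6: alpha = 0.05. fail to reject H0.

R = 7, z = 0.0000, p = 1.000000, fail to reject H0.


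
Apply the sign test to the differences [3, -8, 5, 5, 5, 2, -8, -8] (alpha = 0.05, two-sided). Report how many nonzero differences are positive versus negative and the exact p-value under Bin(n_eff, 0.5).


Step 1: Discard zero differences. Original n = 8; n_eff = number of nonzero differences = 8.
Nonzero differences (with sign): +3, -8, +5, +5, +5, +2, -8, -8
Step 2: Count signs: positive = 5, negative = 3.
Step 3: Under H0: P(positive) = 0.5, so the number of positives S ~ Bin(8, 0.5).
Step 4: Two-sided exact p-value = sum of Bin(8,0.5) probabilities at or below the observed probability = 0.726562.
Step 5: alpha = 0.05. fail to reject H0.

n_eff = 8, pos = 5, neg = 3, p = 0.726562, fail to reject H0.


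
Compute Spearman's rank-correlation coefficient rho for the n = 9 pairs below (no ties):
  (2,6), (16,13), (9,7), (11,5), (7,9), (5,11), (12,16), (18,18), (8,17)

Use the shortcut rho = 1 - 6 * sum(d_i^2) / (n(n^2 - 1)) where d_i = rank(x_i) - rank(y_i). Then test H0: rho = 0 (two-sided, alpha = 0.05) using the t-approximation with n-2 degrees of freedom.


Step 1: Rank x and y separately (midranks; no ties here).
rank(x): 2->1, 16->8, 9->5, 11->6, 7->3, 5->2, 12->7, 18->9, 8->4
rank(y): 6->2, 13->6, 7->3, 5->1, 9->4, 11->5, 16->7, 18->9, 17->8
Step 2: d_i = R_x(i) - R_y(i); compute d_i^2.
  (1-2)^2=1, (8-6)^2=4, (5-3)^2=4, (6-1)^2=25, (3-4)^2=1, (2-5)^2=9, (7-7)^2=0, (9-9)^2=0, (4-8)^2=16
sum(d^2) = 60.
Step 3: rho = 1 - 6*60 / (9*(9^2 - 1)) = 1 - 360/720 = 0.500000.
Step 4: Under H0, t = rho * sqrt((n-2)/(1-rho^2)) = 1.5275 ~ t(7).
Step 5: Two-sided p-value from the t-distribution with 7 df = 0.170471.
Step 6: alpha = 0.05. fail to reject H0.

rho = 0.5000, p = 0.170471, fail to reject H0 at alpha = 0.05.


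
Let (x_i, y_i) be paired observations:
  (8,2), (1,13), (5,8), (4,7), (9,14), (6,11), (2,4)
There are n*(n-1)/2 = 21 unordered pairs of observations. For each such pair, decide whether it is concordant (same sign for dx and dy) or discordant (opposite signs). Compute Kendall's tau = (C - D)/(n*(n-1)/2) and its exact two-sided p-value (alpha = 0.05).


Step 1: Enumerate the 21 unordered pairs (i,j) with i<j and classify each by sign(x_j-x_i) * sign(y_j-y_i).
  (1,2):dx=-7,dy=+11->D; (1,3):dx=-3,dy=+6->D; (1,4):dx=-4,dy=+5->D; (1,5):dx=+1,dy=+12->C
  (1,6):dx=-2,dy=+9->D; (1,7):dx=-6,dy=+2->D; (2,3):dx=+4,dy=-5->D; (2,4):dx=+3,dy=-6->D
  (2,5):dx=+8,dy=+1->C; (2,6):dx=+5,dy=-2->D; (2,7):dx=+1,dy=-9->D; (3,4):dx=-1,dy=-1->C
  (3,5):dx=+4,dy=+6->C; (3,6):dx=+1,dy=+3->C; (3,7):dx=-3,dy=-4->C; (4,5):dx=+5,dy=+7->C
  (4,6):dx=+2,dy=+4->C; (4,7):dx=-2,dy=-3->C; (5,6):dx=-3,dy=-3->C; (5,7):dx=-7,dy=-10->C
  (6,7):dx=-4,dy=-7->C
Step 2: C = 12, D = 9, total pairs = 21.
Step 3: tau = (C - D)/(n(n-1)/2) = (12 - 9)/21 = 0.142857.
Step 4: Exact two-sided p-value (enumerate n! = 5040 permutations of y under H0): p = 0.772619.
Step 5: alpha = 0.05. fail to reject H0.

tau_b = 0.1429 (C=12, D=9), p = 0.772619, fail to reject H0.


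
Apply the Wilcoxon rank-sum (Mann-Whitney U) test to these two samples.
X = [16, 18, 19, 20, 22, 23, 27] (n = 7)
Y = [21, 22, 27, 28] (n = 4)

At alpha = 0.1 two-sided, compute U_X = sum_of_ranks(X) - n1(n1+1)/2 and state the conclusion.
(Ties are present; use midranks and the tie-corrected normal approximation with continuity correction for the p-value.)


Step 1: Combine and sort all 11 observations; assign midranks.
sorted (value, group): (16,X), (18,X), (19,X), (20,X), (21,Y), (22,X), (22,Y), (23,X), (27,X), (27,Y), (28,Y)
ranks: 16->1, 18->2, 19->3, 20->4, 21->5, 22->6.5, 22->6.5, 23->8, 27->9.5, 27->9.5, 28->11
Step 2: Rank sum for X: R1 = 1 + 2 + 3 + 4 + 6.5 + 8 + 9.5 = 34.
Step 3: U_X = R1 - n1(n1+1)/2 = 34 - 7*8/2 = 34 - 28 = 6.
       U_Y = n1*n2 - U_X = 28 - 6 = 22.
Step 4: Ties are present, so use the tie-corrected normal approximation (with continuity correction) for the p-value.
Step 5: p-value = 0.154489; compare to alpha = 0.1. fail to reject H0.

U_X = 6, p = 0.154489, fail to reject H0 at alpha = 0.1.


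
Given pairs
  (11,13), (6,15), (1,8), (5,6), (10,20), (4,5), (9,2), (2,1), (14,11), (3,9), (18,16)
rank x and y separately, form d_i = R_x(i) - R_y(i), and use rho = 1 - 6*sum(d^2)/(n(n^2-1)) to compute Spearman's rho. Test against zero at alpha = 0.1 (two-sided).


Step 1: Rank x and y separately (midranks; no ties here).
rank(x): 11->9, 6->6, 1->1, 5->5, 10->8, 4->4, 9->7, 2->2, 14->10, 3->3, 18->11
rank(y): 13->8, 15->9, 8->5, 6->4, 20->11, 5->3, 2->2, 1->1, 11->7, 9->6, 16->10
Step 2: d_i = R_x(i) - R_y(i); compute d_i^2.
  (9-8)^2=1, (6-9)^2=9, (1-5)^2=16, (5-4)^2=1, (8-11)^2=9, (4-3)^2=1, (7-2)^2=25, (2-1)^2=1, (10-7)^2=9, (3-6)^2=9, (11-10)^2=1
sum(d^2) = 82.
Step 3: rho = 1 - 6*82 / (11*(11^2 - 1)) = 1 - 492/1320 = 0.627273.
Step 4: Under H0, t = rho * sqrt((n-2)/(1-rho^2)) = 2.4163 ~ t(9).
Step 5: Two-sided p-value from the t-distribution with 9 df = 0.038845.
Step 6: alpha = 0.1. reject H0.

rho = 0.6273, p = 0.038845, reject H0 at alpha = 0.1.


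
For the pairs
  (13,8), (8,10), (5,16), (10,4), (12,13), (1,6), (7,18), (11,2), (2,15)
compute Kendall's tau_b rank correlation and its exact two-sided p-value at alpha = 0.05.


Step 1: Enumerate the 36 unordered pairs (i,j) with i<j and classify each by sign(x_j-x_i) * sign(y_j-y_i).
  (1,2):dx=-5,dy=+2->D; (1,3):dx=-8,dy=+8->D; (1,4):dx=-3,dy=-4->C; (1,5):dx=-1,dy=+5->D
  (1,6):dx=-12,dy=-2->C; (1,7):dx=-6,dy=+10->D; (1,8):dx=-2,dy=-6->C; (1,9):dx=-11,dy=+7->D
  (2,3):dx=-3,dy=+6->D; (2,4):dx=+2,dy=-6->D; (2,5):dx=+4,dy=+3->C; (2,6):dx=-7,dy=-4->C
  (2,7):dx=-1,dy=+8->D; (2,8):dx=+3,dy=-8->D; (2,9):dx=-6,dy=+5->D; (3,4):dx=+5,dy=-12->D
  (3,5):dx=+7,dy=-3->D; (3,6):dx=-4,dy=-10->C; (3,7):dx=+2,dy=+2->C; (3,8):dx=+6,dy=-14->D
  (3,9):dx=-3,dy=-1->C; (4,5):dx=+2,dy=+9->C; (4,6):dx=-9,dy=+2->D; (4,7):dx=-3,dy=+14->D
  (4,8):dx=+1,dy=-2->D; (4,9):dx=-8,dy=+11->D; (5,6):dx=-11,dy=-7->C; (5,7):dx=-5,dy=+5->D
  (5,8):dx=-1,dy=-11->C; (5,9):dx=-10,dy=+2->D; (6,7):dx=+6,dy=+12->C; (6,8):dx=+10,dy=-4->D
  (6,9):dx=+1,dy=+9->C; (7,8):dx=+4,dy=-16->D; (7,9):dx=-5,dy=-3->C; (8,9):dx=-9,dy=+13->D
Step 2: C = 14, D = 22, total pairs = 36.
Step 3: tau = (C - D)/(n(n-1)/2) = (14 - 22)/36 = -0.222222.
Step 4: Exact two-sided p-value (enumerate n! = 362880 permutations of y under H0): p = 0.476709.
Step 5: alpha = 0.05. fail to reject H0.

tau_b = -0.2222 (C=14, D=22), p = 0.476709, fail to reject H0.
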